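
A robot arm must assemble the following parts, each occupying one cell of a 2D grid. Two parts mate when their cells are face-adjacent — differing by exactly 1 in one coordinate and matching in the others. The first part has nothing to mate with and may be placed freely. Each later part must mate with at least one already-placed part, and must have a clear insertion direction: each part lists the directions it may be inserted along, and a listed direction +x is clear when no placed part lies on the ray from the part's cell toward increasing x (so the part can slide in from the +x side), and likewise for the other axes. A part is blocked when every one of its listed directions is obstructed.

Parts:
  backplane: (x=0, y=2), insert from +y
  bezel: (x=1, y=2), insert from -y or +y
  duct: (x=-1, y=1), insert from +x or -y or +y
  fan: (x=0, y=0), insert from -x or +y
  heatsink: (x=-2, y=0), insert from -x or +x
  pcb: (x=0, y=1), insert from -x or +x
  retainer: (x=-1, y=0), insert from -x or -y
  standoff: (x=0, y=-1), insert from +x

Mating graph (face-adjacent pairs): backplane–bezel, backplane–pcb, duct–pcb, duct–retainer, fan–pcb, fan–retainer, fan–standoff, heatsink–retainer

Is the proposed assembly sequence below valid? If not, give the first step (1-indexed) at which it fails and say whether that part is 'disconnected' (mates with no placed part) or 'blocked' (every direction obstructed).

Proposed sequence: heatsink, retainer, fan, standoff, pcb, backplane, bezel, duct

1. heatsink@(-2, 0) [-x clear] — {heatsink}
2. retainer@(-1, 0) [-y clear] — {heatsink, retainer}
3. fan@(0, 0) [+y clear] — {fan, heatsink, retainer}
4. standoff@(0, -1) [+x clear] — {fan, heatsink, retainer, standoff}
5. pcb@(0, 1) [-x clear] — {fan, heatsink, pcb, retainer, standoff}
6. backplane@(0, 2) [+y clear] — {backplane, fan, heatsink, pcb, retainer, standoff}
7. bezel@(1, 2) [-y clear] — {backplane, bezel, fan, heatsink, pcb, retainer, standoff}
8. duct@(-1, 1) [+y clear] — {backplane, bezel, duct, fan, heatsink, pcb, retainer, standoff}

Valid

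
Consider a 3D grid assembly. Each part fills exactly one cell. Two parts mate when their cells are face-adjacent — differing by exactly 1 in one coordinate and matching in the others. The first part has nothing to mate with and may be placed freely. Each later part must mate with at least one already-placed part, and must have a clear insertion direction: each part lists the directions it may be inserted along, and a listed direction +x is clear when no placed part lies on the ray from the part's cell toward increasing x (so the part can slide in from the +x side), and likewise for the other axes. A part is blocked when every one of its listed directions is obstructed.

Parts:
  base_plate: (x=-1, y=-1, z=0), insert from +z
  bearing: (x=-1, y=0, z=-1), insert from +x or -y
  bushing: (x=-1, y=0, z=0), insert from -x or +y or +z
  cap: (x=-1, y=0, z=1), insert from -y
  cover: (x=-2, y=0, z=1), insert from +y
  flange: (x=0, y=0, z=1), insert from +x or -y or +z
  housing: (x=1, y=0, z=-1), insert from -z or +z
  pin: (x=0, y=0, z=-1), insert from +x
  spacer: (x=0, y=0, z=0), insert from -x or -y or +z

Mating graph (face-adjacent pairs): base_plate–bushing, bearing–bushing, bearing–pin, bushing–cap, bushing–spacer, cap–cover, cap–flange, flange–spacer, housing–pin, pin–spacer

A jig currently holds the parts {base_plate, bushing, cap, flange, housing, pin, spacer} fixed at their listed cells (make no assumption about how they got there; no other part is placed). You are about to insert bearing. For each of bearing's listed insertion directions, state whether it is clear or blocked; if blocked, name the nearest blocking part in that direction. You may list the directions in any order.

+x: nearest on ray is pin@(0, 0, -1) ⇒ blocked
-y: ray from bearing(-1, 0, -1) has no placed part ⇒ clear

+x: blocked by pin; -y: clear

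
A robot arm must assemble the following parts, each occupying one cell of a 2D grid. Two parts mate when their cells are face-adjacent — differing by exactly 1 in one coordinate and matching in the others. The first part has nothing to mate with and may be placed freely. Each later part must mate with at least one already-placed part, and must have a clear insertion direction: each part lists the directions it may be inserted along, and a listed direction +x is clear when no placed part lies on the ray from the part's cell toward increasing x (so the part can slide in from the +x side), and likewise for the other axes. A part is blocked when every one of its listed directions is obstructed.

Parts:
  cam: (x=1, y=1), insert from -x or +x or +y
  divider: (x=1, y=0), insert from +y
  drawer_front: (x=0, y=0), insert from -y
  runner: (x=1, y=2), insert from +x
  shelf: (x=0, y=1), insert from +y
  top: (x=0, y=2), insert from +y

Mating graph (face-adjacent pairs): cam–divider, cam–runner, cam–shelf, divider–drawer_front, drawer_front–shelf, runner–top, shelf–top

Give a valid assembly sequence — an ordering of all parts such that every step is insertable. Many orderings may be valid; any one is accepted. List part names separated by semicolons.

divider; drawer_front; shelf; top; runner; cam

1. divider@(1, 0) [+y clear] — {divider}
2. drawer_front@(0, 0) [-y clear] — {divider, drawer_front}
3. shelf@(0, 1) [+y clear] — {divider, drawer_front, shelf}
4. top@(0, 2) [+y clear] — {divider, drawer_front, shelf, top}
5. runner@(1, 2) [+x clear] — {divider, drawer_front, runner, shelf, top}
6. cam@(1, 1) [+x clear] — {cam, divider, drawer_front, runner, shelf, top}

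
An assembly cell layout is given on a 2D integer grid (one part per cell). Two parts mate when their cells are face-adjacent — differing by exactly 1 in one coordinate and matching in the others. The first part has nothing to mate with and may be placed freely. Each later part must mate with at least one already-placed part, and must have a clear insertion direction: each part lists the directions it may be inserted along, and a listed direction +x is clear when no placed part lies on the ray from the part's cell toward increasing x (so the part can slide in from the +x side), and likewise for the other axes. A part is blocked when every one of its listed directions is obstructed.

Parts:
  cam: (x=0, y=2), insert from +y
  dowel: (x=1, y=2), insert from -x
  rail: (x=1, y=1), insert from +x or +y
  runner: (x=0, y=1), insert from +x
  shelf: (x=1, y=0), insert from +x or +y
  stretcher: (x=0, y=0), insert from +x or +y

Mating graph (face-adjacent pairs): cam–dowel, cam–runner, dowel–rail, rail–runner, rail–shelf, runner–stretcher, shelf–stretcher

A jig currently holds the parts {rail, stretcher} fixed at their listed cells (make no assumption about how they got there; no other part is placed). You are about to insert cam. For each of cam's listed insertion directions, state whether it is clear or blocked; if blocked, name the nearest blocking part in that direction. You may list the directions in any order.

+y: clear

+y: ray from cam(0, 2) has no placed part ⇒ clear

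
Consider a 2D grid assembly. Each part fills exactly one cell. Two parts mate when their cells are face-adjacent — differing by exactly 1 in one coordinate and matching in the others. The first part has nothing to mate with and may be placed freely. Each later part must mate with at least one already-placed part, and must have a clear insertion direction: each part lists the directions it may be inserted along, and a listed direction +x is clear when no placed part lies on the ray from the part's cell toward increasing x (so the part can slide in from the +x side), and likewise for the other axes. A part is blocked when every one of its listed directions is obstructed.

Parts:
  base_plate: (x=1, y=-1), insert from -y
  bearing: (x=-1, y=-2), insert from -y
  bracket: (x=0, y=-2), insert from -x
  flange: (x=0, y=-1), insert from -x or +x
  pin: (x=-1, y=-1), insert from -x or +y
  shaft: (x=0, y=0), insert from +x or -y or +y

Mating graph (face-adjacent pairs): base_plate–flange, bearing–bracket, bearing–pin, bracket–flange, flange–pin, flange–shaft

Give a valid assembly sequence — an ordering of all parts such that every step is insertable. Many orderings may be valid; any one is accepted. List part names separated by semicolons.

1. shaft@(0, 0) [+x clear] — {shaft}
2. flange@(0, -1) [-x clear] — {flange, shaft}
3. bracket@(0, -2) [-x clear] — {bracket, flange, shaft}
4. bearing@(-1, -2) [-y clear] — {bearing, bracket, flange, shaft}
5. pin@(-1, -1) [-x clear] — {bearing, bracket, flange, pin, shaft}
6. base_plate@(1, -1) [-y clear] — {base_plate, bearing, bracket, flange, pin, shaft}

shaft; flange; bracket; bearing; pin; base_plate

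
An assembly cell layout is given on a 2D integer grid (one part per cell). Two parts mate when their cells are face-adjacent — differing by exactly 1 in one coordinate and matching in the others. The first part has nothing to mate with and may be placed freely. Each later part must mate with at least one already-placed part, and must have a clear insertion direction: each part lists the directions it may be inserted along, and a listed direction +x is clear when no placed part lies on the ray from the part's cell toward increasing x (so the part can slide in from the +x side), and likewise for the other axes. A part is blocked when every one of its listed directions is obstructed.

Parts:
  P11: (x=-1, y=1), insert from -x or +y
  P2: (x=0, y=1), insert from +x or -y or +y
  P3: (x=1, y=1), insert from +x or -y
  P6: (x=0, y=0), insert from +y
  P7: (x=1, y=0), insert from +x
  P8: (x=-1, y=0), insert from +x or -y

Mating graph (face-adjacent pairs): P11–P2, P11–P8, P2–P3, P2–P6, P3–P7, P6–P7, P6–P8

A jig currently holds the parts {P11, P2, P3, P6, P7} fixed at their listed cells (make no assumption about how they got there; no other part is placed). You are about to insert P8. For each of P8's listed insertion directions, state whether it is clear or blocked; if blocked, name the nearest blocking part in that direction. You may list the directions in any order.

+x: nearest on ray is P6@(0, 0) ⇒ blocked
-y: ray from P8(-1, 0) has no placed part ⇒ clear

+x: blocked by P6; -y: clear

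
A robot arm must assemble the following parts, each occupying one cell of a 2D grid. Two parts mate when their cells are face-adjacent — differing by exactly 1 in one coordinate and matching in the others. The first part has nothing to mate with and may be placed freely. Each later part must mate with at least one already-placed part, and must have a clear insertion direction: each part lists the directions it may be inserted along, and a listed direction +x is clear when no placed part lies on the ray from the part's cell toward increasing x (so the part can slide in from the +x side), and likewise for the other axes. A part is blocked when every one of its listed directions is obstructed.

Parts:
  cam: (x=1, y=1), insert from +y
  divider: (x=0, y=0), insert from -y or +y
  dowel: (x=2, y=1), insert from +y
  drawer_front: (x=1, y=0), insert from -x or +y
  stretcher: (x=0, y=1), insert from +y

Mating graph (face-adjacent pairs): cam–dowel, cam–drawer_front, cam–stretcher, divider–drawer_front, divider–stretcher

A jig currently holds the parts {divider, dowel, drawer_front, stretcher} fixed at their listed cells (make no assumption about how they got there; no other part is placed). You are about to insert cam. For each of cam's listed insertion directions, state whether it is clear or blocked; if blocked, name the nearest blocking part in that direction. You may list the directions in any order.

+y: clear

+y: ray from cam(1, 1) has no placed part ⇒ clear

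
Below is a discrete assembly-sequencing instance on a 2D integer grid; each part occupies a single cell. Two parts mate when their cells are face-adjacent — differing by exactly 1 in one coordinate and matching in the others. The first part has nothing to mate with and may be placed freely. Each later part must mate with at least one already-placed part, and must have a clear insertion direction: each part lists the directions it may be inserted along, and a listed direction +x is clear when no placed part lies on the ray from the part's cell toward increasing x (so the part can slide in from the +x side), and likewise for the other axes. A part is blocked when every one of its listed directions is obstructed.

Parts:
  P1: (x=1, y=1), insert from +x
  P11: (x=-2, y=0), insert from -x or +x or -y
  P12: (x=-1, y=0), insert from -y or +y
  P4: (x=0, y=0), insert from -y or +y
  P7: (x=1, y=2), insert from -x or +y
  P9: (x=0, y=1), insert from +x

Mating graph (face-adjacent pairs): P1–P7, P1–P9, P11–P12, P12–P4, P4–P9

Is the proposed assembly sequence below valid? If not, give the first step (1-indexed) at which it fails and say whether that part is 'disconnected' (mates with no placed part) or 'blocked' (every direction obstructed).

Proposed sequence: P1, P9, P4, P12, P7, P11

1. P1@(1, 1) [+x clear] — {P1}
2. P9@(0, 1) — +x all obstructed ⇒ blocked

Invalid at step 2 (blocked)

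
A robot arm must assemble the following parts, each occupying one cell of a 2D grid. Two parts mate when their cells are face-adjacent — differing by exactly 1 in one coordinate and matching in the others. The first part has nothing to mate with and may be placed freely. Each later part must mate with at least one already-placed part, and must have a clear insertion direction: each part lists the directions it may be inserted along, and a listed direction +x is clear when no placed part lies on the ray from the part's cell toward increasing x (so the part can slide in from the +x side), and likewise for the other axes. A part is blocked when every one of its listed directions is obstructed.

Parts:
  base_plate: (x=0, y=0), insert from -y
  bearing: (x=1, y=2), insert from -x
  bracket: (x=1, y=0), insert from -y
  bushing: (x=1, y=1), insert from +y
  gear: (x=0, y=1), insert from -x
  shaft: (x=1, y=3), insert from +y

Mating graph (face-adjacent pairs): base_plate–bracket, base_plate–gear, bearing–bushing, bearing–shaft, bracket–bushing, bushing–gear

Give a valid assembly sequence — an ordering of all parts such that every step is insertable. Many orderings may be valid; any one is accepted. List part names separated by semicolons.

gear; base_plate; bracket; bushing; bearing; shaft

1. gear@(0, 1) [-x clear] — {gear}
2. base_plate@(0, 0) [-y clear] — {base_plate, gear}
3. bracket@(1, 0) [-y clear] — {base_plate, bracket, gear}
4. bushing@(1, 1) [+y clear] — {base_plate, bracket, bushing, gear}
5. bearing@(1, 2) [-x clear] — {base_plate, bearing, bracket, bushing, gear}
6. shaft@(1, 3) [+y clear] — {base_plate, bearing, bracket, bushing, gear, shaft}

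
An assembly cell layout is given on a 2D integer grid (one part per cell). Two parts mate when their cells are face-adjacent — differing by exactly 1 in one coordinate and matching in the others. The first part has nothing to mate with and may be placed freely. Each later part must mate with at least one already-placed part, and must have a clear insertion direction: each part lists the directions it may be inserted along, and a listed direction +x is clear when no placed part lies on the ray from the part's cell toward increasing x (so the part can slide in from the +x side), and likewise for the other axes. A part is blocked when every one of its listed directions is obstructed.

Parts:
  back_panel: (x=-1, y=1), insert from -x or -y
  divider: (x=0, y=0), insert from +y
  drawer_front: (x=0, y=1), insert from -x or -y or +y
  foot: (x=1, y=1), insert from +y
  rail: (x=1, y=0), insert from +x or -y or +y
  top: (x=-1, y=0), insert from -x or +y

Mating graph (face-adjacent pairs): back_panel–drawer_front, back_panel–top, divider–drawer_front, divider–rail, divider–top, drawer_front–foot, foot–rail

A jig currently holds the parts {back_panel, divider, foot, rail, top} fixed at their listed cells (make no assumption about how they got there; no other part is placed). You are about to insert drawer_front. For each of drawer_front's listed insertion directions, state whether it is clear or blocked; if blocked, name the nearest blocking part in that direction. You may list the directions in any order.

+y: clear; -x: blocked by back_panel; -y: blocked by divider

-x: nearest on ray is back_panel@(-1, 1) ⇒ blocked
-y: nearest on ray is divider@(0, 0) ⇒ blocked
+y: ray from drawer_front(0, 1) has no placed part ⇒ clear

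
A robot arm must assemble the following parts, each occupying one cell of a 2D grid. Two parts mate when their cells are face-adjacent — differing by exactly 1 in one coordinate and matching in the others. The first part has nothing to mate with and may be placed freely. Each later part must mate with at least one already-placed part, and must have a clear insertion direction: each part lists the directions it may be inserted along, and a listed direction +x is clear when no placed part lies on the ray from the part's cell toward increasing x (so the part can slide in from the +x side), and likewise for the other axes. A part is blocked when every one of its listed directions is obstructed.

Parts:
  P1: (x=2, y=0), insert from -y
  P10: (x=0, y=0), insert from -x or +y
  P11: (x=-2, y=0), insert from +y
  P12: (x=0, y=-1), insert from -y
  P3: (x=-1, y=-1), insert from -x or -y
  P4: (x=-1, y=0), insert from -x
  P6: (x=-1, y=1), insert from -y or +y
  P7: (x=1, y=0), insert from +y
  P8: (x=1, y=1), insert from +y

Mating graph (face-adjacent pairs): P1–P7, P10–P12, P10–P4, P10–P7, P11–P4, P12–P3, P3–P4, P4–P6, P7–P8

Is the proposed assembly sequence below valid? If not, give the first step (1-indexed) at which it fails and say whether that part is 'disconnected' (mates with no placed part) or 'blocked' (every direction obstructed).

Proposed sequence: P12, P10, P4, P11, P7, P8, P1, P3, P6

1. P12@(0, -1) [-y clear] — {P12}
2. P10@(0, 0) [-x clear] — {P10, P12}
3. P4@(-1, 0) [-x clear] — {P10, P12, P4}
4. P11@(-2, 0) [+y clear] — {P10, P11, P12, P4}
5. P7@(1, 0) [+y clear] — {P10, P11, P12, P4, P7}
6. P8@(1, 1) [+y clear] — {P10, P11, P12, P4, P7, P8}
7. P1@(2, 0) [-y clear] — {P1, P10, P11, P12, P4, P7, P8}
8. P3@(-1, -1) [-x clear] — {P1, P10, P11, P12, P3, P4, P7, P8}
9. P6@(-1, 1) [+y clear] — {P1, P10, P11, P12, P3, P4, P6, P7, P8}

Valid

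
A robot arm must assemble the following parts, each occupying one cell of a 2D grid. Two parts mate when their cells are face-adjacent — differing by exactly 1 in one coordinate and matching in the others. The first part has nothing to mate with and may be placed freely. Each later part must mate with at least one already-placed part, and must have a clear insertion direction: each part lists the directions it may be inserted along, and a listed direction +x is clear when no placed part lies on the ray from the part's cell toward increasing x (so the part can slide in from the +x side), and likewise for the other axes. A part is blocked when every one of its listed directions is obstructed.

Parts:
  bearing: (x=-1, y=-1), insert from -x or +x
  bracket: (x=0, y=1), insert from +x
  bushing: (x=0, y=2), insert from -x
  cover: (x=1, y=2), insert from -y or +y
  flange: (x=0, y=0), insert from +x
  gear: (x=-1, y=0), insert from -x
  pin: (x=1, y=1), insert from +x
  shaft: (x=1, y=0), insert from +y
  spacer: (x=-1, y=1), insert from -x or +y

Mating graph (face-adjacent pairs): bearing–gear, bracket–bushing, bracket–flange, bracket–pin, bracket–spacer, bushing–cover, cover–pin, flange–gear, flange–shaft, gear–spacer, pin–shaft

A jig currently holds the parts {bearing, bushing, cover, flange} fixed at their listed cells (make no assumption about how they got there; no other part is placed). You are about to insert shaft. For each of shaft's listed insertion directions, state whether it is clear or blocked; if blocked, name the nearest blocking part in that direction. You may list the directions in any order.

+y: nearest on ray is cover@(1, 2) ⇒ blocked

+y: blocked by cover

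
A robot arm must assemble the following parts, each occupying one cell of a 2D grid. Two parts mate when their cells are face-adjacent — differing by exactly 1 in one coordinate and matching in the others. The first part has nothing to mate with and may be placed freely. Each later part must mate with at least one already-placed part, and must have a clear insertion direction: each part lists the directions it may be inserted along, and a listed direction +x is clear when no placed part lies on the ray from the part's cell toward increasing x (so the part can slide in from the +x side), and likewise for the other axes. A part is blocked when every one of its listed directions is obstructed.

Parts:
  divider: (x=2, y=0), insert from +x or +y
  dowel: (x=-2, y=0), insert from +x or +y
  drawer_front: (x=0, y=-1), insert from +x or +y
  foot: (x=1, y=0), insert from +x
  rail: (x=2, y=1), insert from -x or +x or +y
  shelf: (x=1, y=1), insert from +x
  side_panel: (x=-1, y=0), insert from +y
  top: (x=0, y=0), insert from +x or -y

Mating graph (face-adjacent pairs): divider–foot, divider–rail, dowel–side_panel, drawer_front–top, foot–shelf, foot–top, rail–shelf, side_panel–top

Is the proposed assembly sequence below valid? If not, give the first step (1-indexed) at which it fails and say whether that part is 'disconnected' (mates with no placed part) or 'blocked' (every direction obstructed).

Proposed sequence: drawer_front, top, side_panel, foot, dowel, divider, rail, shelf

Invalid at step 8 (blocked)

1. drawer_front@(0, -1) [+x clear] — {drawer_front}
2. top@(0, 0) [+x clear] — {drawer_front, top}
3. side_panel@(-1, 0) [+y clear] — {drawer_front, side_panel, top}
4. foot@(1, 0) [+x clear] — {drawer_front, foot, side_panel, top}
5. dowel@(-2, 0) [+y clear] — {dowel, drawer_front, foot, side_panel, top}
6. divider@(2, 0) [+x clear] — {divider, dowel, drawer_front, foot, side_panel, top}
7. rail@(2, 1) [-x clear] — {divider, dowel, drawer_front, foot, rail, side_panel, top}
8. shelf@(1, 1) — +x all obstructed ⇒ blocked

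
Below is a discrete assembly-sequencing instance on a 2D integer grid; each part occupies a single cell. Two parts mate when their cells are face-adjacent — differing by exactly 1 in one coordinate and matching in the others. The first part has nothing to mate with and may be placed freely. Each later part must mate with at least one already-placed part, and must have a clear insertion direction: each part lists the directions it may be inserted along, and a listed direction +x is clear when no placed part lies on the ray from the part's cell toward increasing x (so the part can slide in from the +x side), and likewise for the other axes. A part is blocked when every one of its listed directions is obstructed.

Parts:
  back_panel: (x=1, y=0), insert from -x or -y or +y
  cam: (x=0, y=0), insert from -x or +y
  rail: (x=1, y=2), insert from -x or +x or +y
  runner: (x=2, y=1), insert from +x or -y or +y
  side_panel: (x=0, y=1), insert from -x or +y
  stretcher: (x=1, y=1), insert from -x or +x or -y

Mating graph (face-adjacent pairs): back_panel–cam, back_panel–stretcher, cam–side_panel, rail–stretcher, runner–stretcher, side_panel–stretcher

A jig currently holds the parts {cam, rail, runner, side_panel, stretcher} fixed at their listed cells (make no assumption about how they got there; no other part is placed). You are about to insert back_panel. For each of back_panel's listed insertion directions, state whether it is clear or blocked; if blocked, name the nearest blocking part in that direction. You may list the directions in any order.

+y: blocked by stretcher; -x: blocked by cam; -y: clear

-x: nearest on ray is cam@(0, 0) ⇒ blocked
-y: ray from back_panel(1, 0) has no placed part ⇒ clear
+y: nearest on ray is stretcher@(1, 1) ⇒ blocked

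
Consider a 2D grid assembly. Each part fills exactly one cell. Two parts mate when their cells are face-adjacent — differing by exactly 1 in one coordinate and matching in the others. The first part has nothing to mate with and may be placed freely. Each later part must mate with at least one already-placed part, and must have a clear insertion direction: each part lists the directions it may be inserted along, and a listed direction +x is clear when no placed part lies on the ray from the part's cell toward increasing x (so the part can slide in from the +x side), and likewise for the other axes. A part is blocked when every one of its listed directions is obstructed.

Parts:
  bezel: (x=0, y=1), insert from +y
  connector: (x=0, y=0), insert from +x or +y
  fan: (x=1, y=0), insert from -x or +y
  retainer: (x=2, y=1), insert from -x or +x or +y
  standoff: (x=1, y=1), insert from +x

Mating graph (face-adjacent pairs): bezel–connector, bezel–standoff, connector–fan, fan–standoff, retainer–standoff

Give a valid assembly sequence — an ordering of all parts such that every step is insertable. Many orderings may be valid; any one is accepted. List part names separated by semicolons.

1. bezel@(0, 1) [+y clear] — {bezel}
2. connector@(0, 0) [+x clear] — {bezel, connector}
3. fan@(1, 0) [+y clear] — {bezel, connector, fan}
4. standoff@(1, 1) [+x clear] — {bezel, connector, fan, standoff}
5. retainer@(2, 1) [+x clear] — {bezel, connector, fan, retainer, standoff}

bezel; connector; fan; standoff; retainer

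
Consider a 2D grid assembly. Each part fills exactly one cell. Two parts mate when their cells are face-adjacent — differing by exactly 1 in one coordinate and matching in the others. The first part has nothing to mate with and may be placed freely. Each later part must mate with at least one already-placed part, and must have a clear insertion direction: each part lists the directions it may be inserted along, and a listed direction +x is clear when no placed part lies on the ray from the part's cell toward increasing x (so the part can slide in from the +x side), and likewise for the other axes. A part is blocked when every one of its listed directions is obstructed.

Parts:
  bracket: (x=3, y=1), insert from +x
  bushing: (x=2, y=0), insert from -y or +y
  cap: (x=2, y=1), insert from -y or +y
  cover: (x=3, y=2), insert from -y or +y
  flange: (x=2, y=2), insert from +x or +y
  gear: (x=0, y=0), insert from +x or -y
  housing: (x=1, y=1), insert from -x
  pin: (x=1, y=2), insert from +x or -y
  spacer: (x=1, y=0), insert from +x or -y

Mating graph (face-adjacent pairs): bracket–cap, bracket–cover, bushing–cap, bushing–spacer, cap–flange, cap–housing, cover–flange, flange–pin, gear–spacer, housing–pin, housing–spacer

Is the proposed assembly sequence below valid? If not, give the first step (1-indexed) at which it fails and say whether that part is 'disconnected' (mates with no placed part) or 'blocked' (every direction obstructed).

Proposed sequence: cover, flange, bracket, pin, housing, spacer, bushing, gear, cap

Invalid at step 9 (blocked)

1. cover@(3, 2) [-y clear] — {cover}
2. flange@(2, 2) [+y clear] — {cover, flange}
3. bracket@(3, 1) [+x clear] — {bracket, cover, flange}
4. pin@(1, 2) [-y clear] — {bracket, cover, flange, pin}
5. housing@(1, 1) [-x clear] — {bracket, cover, flange, housing, pin}
6. spacer@(1, 0) [+x clear] — {bracket, cover, flange, housing, pin, spacer}
7. bushing@(2, 0) [-y clear] — {bracket, bushing, cover, flange, housing, pin, spacer}
8. gear@(0, 0) [-y clear] — {bracket, bushing, cover, flange, gear, housing, pin, spacer}
9. cap@(2, 1) — -y/+y all obstructed ⇒ blocked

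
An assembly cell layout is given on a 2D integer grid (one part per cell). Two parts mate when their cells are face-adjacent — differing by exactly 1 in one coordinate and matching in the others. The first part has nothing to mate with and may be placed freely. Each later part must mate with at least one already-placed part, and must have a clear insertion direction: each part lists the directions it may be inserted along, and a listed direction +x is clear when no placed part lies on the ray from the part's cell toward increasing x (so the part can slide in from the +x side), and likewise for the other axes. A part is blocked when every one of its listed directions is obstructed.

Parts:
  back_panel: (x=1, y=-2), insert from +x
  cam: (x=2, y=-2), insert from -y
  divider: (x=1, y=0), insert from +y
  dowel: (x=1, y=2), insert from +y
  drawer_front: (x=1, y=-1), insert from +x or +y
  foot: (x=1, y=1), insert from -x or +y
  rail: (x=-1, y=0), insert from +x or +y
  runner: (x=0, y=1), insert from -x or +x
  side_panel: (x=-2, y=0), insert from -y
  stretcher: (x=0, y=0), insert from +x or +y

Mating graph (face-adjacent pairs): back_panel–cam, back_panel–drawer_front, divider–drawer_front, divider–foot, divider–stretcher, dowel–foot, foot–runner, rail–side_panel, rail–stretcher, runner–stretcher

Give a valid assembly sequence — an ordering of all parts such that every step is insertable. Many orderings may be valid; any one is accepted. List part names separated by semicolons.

rail; stretcher; runner; divider; foot; dowel; drawer_front; back_panel; cam; side_panel

1. rail@(-1, 0) [+x clear] — {rail}
2. stretcher@(0, 0) [+x clear] — {rail, stretcher}
3. runner@(0, 1) [-x clear] — {rail, runner, stretcher}
4. divider@(1, 0) [+y clear] — {divider, rail, runner, stretcher}
5. foot@(1, 1) [+y clear] — {divider, foot, rail, runner, stretcher}
6. dowel@(1, 2) [+y clear] — {divider, dowel, foot, rail, runner, stretcher}
7. drawer_front@(1, -1) [+x clear] — {divider, dowel, drawer_front, foot, rail, runner, stretcher}
8. back_panel@(1, -2) [+x clear] — {back_panel, divider, dowel, drawer_front, foot, rail, runner, stretcher}
9. cam@(2, -2) [-y clear] — {back_panel, cam, divider, dowel, drawer_front, foot, rail, runner, stretcher}
10. side_panel@(-2, 0) [-y clear] — {back_panel, cam, divider, dowel, drawer_front, foot, rail, runner, side_panel, stretcher}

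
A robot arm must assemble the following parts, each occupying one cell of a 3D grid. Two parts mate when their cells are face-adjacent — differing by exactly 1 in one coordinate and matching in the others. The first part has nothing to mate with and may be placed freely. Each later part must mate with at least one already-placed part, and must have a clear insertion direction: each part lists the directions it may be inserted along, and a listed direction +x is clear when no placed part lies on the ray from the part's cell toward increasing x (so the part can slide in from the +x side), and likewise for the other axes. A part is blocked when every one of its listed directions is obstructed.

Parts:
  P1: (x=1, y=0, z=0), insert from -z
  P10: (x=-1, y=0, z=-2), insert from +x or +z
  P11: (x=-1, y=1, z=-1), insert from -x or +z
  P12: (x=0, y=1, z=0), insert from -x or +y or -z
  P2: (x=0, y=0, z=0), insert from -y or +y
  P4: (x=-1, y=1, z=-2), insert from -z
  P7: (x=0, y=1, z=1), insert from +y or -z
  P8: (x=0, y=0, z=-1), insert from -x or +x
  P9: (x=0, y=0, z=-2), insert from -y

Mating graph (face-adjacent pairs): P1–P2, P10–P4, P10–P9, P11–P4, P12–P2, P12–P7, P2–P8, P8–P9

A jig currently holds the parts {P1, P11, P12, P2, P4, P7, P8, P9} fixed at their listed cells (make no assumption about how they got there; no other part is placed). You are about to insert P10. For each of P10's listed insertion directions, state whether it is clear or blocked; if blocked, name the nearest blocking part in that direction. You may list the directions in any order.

+x: blocked by P9; +z: clear

+x: nearest on ray is P9@(0, 0, -2) ⇒ blocked
+z: ray from P10(-1, 0, -2) has no placed part ⇒ clear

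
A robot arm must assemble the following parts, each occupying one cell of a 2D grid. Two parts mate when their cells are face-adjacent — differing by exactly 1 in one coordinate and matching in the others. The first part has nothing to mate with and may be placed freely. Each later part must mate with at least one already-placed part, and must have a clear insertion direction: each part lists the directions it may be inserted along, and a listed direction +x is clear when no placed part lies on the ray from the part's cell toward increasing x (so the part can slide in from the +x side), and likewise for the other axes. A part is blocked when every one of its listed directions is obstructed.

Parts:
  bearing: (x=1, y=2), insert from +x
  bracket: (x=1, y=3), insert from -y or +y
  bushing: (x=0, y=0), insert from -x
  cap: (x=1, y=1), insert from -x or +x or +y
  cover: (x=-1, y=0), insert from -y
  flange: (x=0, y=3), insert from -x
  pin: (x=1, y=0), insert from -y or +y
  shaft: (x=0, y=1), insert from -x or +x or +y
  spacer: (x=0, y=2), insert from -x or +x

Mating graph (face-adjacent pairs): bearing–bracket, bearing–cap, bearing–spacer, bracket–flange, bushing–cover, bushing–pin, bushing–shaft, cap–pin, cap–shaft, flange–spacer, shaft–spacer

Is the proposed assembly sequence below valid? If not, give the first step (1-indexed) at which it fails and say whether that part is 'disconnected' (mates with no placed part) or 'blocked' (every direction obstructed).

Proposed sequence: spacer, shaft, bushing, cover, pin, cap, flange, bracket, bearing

Valid

1. spacer@(0, 2) [-x clear] — {spacer}
2. shaft@(0, 1) [-x clear] — {shaft, spacer}
3. bushing@(0, 0) [-x clear] — {bushing, shaft, spacer}
4. cover@(-1, 0) [-y clear] — {bushing, cover, shaft, spacer}
5. pin@(1, 0) [-y clear] — {bushing, cover, pin, shaft, spacer}
6. cap@(1, 1) [+x clear] — {bushing, cap, cover, pin, shaft, spacer}
7. flange@(0, 3) [-x clear] — {bushing, cap, cover, flange, pin, shaft, spacer}
8. bracket@(1, 3) [+y clear] — {bracket, bushing, cap, cover, flange, pin, shaft, spacer}
9. bearing@(1, 2) [+x clear] — {bearing, bracket, bushing, cap, cover, flange, pin, shaft, spacer}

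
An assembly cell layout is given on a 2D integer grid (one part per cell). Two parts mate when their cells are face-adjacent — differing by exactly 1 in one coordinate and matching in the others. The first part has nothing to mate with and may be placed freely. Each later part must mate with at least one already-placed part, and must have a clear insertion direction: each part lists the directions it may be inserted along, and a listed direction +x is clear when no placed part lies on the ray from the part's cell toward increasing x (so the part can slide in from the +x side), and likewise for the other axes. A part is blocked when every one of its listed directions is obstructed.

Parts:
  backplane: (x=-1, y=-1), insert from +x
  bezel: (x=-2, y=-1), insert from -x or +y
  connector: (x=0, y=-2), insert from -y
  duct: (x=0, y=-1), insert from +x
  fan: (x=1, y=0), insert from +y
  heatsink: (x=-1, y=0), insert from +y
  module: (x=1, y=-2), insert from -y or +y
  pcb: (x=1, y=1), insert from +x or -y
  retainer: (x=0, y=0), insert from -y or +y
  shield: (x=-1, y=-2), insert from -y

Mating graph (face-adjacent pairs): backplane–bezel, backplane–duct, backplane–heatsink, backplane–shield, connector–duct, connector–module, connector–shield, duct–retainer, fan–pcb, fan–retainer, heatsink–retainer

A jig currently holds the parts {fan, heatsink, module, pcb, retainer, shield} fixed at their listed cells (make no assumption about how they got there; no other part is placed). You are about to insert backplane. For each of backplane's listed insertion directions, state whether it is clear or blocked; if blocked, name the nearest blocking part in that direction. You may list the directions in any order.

+x: clear

+x: ray from backplane(-1, -1) has no placed part ⇒ clear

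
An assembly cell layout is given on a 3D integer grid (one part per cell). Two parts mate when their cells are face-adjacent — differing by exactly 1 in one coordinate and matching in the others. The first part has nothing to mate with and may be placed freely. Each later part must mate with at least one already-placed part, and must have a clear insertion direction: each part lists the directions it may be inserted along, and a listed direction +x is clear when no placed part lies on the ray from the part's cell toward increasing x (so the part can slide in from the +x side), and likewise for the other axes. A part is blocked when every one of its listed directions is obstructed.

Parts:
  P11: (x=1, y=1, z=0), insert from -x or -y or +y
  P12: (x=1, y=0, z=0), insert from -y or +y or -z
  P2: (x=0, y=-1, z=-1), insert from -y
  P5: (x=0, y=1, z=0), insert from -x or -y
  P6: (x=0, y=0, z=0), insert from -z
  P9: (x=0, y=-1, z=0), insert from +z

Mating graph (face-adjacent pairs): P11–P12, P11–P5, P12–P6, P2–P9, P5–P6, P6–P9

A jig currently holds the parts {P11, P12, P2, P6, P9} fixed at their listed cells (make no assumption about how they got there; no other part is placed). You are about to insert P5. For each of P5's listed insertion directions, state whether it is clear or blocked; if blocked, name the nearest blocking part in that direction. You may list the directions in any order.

-x: clear; -y: blocked by P6

-x: ray from P5(0, 1, 0) has no placed part ⇒ clear
-y: nearest on ray is P6@(0, 0, 0) ⇒ blocked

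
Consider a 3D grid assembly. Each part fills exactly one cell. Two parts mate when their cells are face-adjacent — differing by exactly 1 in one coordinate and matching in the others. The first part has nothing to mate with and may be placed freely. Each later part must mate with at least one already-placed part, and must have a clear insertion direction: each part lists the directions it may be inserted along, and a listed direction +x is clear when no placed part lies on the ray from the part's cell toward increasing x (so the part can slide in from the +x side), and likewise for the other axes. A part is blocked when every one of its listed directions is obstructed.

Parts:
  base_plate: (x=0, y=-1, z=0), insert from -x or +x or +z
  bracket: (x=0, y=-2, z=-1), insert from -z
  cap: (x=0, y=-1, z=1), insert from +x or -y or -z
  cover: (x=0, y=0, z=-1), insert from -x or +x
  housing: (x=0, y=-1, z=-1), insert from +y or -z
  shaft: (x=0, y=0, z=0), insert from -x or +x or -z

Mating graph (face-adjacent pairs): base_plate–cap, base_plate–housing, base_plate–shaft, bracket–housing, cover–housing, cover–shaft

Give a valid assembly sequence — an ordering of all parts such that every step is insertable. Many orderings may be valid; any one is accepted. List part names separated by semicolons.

1. shaft@(0, 0, 0) [-x clear] — {shaft}
2. cover@(0, 0, -1) [-x clear] — {cover, shaft}
3. base_plate@(0, -1, 0) [-x clear] — {base_plate, cover, shaft}
4. cap@(0, -1, 1) [+x clear] — {base_plate, cap, cover, shaft}
5. housing@(0, -1, -1) [-z clear] — {base_plate, cap, cover, housing, shaft}
6. bracket@(0, -2, -1) [-z clear] — {base_plate, bracket, cap, cover, housing, shaft}

shaft; cover; base_plate; cap; housing; bracket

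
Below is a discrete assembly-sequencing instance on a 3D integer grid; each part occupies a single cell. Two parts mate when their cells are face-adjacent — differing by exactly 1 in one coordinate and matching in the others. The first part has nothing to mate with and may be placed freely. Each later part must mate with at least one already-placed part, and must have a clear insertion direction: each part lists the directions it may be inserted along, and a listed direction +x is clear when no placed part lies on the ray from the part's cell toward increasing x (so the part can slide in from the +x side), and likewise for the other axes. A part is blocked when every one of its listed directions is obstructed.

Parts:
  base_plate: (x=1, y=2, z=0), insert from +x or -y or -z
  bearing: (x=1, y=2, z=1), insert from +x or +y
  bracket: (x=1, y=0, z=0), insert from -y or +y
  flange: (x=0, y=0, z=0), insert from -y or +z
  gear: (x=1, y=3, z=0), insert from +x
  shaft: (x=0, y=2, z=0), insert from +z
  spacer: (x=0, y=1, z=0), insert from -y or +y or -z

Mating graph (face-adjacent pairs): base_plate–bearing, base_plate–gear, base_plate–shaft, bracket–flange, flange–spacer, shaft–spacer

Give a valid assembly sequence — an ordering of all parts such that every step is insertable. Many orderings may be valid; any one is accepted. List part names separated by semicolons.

1. bearing@(1, 2, 1) [+x clear] — {bearing}
2. base_plate@(1, 2, 0) [+x clear] — {base_plate, bearing}
3. shaft@(0, 2, 0) [+z clear] — {base_plate, bearing, shaft}
4. spacer@(0, 1, 0) [-y clear] — {base_plate, bearing, shaft, spacer}
5. flange@(0, 0, 0) [-y clear] — {base_plate, bearing, flange, shaft, spacer}
6. bracket@(1, 0, 0) [-y clear] — {base_plate, bearing, bracket, flange, shaft, spacer}
7. gear@(1, 3, 0) [+x clear] — {base_plate, bearing, bracket, flange, gear, shaft, spacer}

bearing; base_plate; shaft; spacer; flange; bracket; gear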